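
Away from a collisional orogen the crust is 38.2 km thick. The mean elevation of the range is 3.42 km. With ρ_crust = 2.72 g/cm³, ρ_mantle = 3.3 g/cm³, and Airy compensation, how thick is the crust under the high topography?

57.7 km

Root depth r = h ρ_c / (ρ_m − ρ_c) = 3.42 km × 2.72 / 0.58 = 16.04 km.
Total thickness = T + h + r = 38.2 km + 3.42 km + 16.04 km = 57.7 km.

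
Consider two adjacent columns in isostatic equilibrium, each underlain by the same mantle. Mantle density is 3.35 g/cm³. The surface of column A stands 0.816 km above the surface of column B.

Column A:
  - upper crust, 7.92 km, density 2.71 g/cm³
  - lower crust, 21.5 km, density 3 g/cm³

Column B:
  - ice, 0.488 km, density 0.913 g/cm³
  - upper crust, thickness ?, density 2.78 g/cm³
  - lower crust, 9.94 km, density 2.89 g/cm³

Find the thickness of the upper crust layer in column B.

Take the compensation level at the base of the deeper column (depth z_c below the surface of column A) and equate Σ ρ_i t_i down to z_c; mantle fills any gap and the z_c terms cancel.
Column A: 7.92×2.71 + 21.5×3 + (z_c − 29.42)×3.35
Column B: 0.816×0 + 0.488×0.913 + x×2.78 + 9.94×2.89 + (z_c − 0.816 − 10.428 − x)×3.35
The z_c×3.35 term appears on both sides and cancels. Collect the known terms of each column as K = Σ(ρt)_known − 3.35 × (depth of known layers): K_A = 85.9632 − 3.35×29.42 = −12.5938; K_B = 29.172144 − 3.35×(0.816 + 10.428) = −8.495256.
Balance: K_A = K_B − x×(3.35 − 2.78), so x = (K_B − K_A)/(3.35 − 2.78) = 4.09854/0.57 = 7.19 km.

7.19 km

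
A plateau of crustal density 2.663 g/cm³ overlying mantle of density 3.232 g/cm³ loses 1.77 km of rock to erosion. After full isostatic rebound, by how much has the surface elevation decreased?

0.312 km

Rebound u = e ρ_c/ρ_m = 1.77 km × 2.663/3.232 = 1.458 km.
Net surface drop = e − u = 1.77 km − 1.458 km = e (ρ_m − ρ_c)/ρ_m = 0.312 km.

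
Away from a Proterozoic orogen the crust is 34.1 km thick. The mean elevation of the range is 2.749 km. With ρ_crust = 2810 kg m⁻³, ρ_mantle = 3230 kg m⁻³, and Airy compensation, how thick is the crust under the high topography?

Root depth r = h ρ_c / (ρ_m − ρ_c) = 2.749 km × 2810 / 420 = 18.39 km.
Total thickness = T + h + r = 34.1 km + 2.749 km + 18.39 km = 55.2 km.

55.2 km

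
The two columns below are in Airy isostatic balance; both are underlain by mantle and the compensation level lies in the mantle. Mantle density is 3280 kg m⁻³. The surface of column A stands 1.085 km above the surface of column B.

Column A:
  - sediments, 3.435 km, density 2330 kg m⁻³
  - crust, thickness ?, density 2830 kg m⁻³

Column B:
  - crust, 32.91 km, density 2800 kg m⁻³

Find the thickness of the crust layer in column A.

35.8 km

Take the compensation level at the base of the deeper column (depth z_c below the surface of column A) and equate Σ ρ_i t_i down to z_c; mantle fills any gap and the z_c terms cancel.
Column A: 3.435×2330 + x×2830 + (z_c − 3.435 − x)×3280
Column B: 1.085×0 + 32.91×2800 + (z_c − 1.085 − 32.91)×3280
The z_c×3280 term appears on both sides and cancels. Collect the known terms of each column as K = Σ(ρt)_known − 3280 × (depth of known layers): K_A = 8003.55 − 3280×3.435 = −3263.25; K_B = 92148 − 3280×(1.085 + 32.91) = −19355.6.
Balance: K_A − x×(3280 − 2830) = K_B, so x = (K_A − K_B)/(3280 − 2830) = 16092.4/450 = 35.8 km.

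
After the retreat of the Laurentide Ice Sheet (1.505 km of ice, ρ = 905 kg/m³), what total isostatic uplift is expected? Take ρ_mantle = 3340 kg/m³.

Removing the load lets mantle flow back in; uplift u satisfies ρ_ice t = ρ_m u.
u = t ρ_ice/ρ_m = 1.505 km × 905/3340 = 0.408 km.

0.408 km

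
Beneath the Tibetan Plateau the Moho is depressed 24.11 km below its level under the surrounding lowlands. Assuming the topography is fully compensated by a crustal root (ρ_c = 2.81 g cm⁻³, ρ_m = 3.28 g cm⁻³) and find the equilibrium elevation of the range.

By Archimedes' principle applied to the lithosphere: ρ_c h = (ρ_m − ρ_c) r.
h = r (ρ_m − ρ_c) / ρ_c = 24.11 km × (3.28 − 2.81) / 2.81 = 4.03 km.

4.03 km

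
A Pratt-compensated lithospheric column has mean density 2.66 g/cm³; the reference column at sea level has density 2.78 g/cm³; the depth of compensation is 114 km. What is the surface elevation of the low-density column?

5.14 km

ρ_ref D = ρ (D + h) → h = D (ρ_ref − ρ)/ρ.
h = 114 km × (2.78 − 2.66)/2.66 = 5.14 km.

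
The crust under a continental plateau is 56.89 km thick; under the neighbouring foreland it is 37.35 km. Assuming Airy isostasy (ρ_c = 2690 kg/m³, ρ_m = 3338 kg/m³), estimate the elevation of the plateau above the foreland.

3.79 km

Excess crust Δ = 56.89 km − 37.35 km = 19.54 km, split between elevation h and root r with h + r = Δ.
Airy balance ρ_c h = (ρ_m − ρ_c) r gives r = h ρ_c/(ρ_m − ρ_c), so h (1 + ρ_c/(ρ_m − ρ_c)) = Δ, i.e. h = Δ (ρ_m − ρ_c)/ρ_m.
h = 19.54 km × 648/3338 = 3.79 km.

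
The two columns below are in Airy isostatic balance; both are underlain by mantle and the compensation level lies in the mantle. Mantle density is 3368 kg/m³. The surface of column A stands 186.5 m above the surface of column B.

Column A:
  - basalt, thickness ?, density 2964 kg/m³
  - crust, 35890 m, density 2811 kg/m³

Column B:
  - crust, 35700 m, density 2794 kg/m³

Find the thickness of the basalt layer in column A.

Take the compensation level at the base of the deeper column (depth z_c below the surface of column A) and equate Σ ρ_i t_i down to z_c; mantle fills any gap and the z_c terms cancel.
Column A: x×2964 + 35890×2811 + (z_c − 35890 − x)×3368
Column B: 186.5×0 + 35700×2794 + (z_c − 186.5 − 35700)×3368
The z_c×3368 term appears on both sides and cancels. Collect the known terms of each column as K = Σ(ρt)_known − 3368 × (depth of known layers): K_A = 100886790 − 3368×35890 = −19990730; K_B = 99745800 − 3368×(186.5 + 35700) = −21119932.
Balance: K_A − x×(3368 − 2964) = K_B, so x = (K_A − K_B)/(3368 − 2964) = 1129200/404 = 2800 m.

2800 m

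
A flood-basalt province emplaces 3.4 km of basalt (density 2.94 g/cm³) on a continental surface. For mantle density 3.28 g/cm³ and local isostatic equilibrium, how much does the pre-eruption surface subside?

3.05 km

Subaerial loading: s = t ρ_load / ρ_m.
s = 3.4 km × 2.94/3.28 = 3.05 km.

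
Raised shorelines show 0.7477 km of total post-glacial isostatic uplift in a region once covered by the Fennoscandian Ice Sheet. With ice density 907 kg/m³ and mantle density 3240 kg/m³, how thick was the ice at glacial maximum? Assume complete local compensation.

2.67 km

u = t ρ_ice/ρ_m → t = u ρ_m/ρ_ice = 0.7477 km × 3240/907 = 2.67 km.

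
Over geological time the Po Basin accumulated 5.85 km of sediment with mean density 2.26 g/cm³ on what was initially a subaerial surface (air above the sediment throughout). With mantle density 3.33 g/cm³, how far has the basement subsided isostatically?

Subaerial load: s = t ρ_sed / ρ_m = 5.85 km × 2.26/3.33 = 3.97 km.

3.97 km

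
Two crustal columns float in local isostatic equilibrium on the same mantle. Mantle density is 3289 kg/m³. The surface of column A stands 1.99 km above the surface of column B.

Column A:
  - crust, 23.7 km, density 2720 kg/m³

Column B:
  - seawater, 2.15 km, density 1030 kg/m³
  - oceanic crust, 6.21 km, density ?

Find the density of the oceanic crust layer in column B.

Take the compensation level at the base of the deeper column (depth z_c below the surface of column A) and equate Σ ρ_i t_i down to z_c; mantle fills any gap and the z_c terms cancel.
Column A: 23.7×2720 + (z_c − 23.7)×3289
Column B: 1.99×0 + 2.15×1030 + 6.21×ρ + (z_c − 1.99 − 8.36)×3289
The z_c×3289 term appears on both sides and cancels. Collect the known terms of each column as K = Σ(ρt)_known − 3289 × (depth of known layers): K_A = 64464 − 3289×23.7 = −13485.3; K_B = 2214.5 − 3289×(1.99 + 8.36) = −31826.65.
Balance: K_A = K_B + 6.21×ρ, so ρ = (K_A − K_B)/6.21 = 18341.4/6.21 = 2950 kg/m³.

2950 kg/m³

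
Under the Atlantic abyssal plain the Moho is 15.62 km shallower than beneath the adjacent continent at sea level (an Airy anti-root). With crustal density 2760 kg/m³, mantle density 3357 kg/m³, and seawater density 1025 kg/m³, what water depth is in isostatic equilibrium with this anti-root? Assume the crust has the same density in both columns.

Replacing a thickness d of crust by seawater at the top must be balanced by replacing crust with mantle at the base: d (ρ_c − ρ_w) = a (ρ_m − ρ_c).
d = a (ρ_m − ρ_c)/(ρ_c − ρ_w) = 15.62 km × 597/1735 = 5.37 km.

5.37 km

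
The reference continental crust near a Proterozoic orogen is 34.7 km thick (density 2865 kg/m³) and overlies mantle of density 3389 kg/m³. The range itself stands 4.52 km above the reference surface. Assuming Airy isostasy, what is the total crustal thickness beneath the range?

63.9 km

Root depth r = h ρ_c / (ρ_m − ρ_c) = 4.52 km × 2865 / 524 = 24.71 km.
Total thickness = T + h + r = 34.7 km + 4.52 km + 24.71 km = 63.9 km.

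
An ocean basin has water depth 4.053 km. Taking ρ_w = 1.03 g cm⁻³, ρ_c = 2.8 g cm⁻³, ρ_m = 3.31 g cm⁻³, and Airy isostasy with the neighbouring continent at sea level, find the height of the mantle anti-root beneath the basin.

In Airy isostatic equilibrium: replacing crust with seawater at the top is compensated by replacing crust with mantle at the base: d (ρ_c − ρ_w) = a (ρ_m − ρ_c).
a = d (ρ_c − ρ_w)/(ρ_m − ρ_c) = 4.053 km × 1.77/0.51 = 14.1 km.

14.1 km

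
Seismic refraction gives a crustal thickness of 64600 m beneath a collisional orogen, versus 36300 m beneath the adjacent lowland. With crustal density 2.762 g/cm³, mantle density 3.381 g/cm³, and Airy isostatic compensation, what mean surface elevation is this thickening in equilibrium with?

5180 m

Excess crust Δ = 64600 m − 36300 m = 28300 m, split between elevation h and root r with h + r = Δ.
Airy balance ρ_c h = (ρ_m − ρ_c) r gives r = h ρ_c/(ρ_m − ρ_c), so h (1 + ρ_c/(ρ_m − ρ_c)) = Δ, i.e. h = Δ (ρ_m − ρ_c)/ρ_m.
h = 28300 m × 0.619/3.381 = 5180 m.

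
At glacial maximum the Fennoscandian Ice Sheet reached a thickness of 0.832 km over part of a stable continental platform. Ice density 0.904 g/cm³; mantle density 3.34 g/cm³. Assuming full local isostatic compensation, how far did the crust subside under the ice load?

0.225 km

In Airy isostatic equilibrium: the ice load ρ_ice t is balanced by mantle displaced below, ρ_m s.
s = t ρ_ice / ρ_m = 0.832 km × 0.904/3.34 = 0.225 km.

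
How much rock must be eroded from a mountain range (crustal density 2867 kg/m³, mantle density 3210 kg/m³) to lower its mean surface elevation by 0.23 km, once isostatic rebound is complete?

Net drop Δ = e − u = e − e ρ_c/ρ_m = e (ρ_m − ρ_c)/ρ_m.
e = Δ ρ_m/(ρ_m − ρ_c) = 0.23 km × 3210/343 = 2.15 km.

2.15 km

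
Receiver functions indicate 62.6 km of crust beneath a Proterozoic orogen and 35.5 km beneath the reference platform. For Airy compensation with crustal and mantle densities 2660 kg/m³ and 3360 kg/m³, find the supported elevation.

Excess crust Δ = 62.6 km − 35.5 km = 27.1 km, split between elevation h and root r with h + r = Δ.
Airy balance ρ_c h = (ρ_m − ρ_c) r gives r = h ρ_c/(ρ_m − ρ_c), so h (1 + ρ_c/(ρ_m − ρ_c)) = Δ, i.e. h = Δ (ρ_m − ρ_c)/ρ_m.
h = 27.1 km × 700/3360 = 5.65 km.

5.65 km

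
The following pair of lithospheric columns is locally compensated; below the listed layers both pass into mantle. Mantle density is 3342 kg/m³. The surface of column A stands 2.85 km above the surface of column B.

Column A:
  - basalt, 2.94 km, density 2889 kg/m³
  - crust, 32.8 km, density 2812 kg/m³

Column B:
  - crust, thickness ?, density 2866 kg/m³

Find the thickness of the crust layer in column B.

19.3 km

Take the compensation level at the base of the deeper column (depth z_c below the surface of column A) and equate Σ ρ_i t_i down to z_c; mantle fills any gap and the z_c terms cancel.
Column A: 2.94×2889 + 32.8×2812 + (z_c − 35.74)×3342
Column B: 2.85×0 + x×2866 + (z_c − 2.85 − 0 − x)×3342
The z_c×3342 term appears on both sides and cancels. Collect the known terms of each column as K = Σ(ρt)_known − 3342 × (depth of known layers): K_A = 100727.26 − 3342×35.74 = −18715.82; K_B = 0 − 3342×(2.85 + 0) = −9524.7.
Balance: K_A = K_B − x×(3342 − 2866), so x = (K_B − K_A)/(3342 − 2866) = 9191.12/476 = 19.3 km.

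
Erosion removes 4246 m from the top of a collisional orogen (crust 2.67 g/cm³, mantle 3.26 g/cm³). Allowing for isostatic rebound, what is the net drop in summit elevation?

768 m

Rebound u = e ρ_c/ρ_m = 4246 m × 2.67/3.26 = 3478 m.
Net surface drop = e − u = 4246 m − 3478 m = e (ρ_m − ρ_c)/ρ_m = 768 m.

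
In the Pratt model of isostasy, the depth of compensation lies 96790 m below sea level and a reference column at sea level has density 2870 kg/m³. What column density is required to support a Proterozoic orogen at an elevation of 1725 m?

Pratt balance: ρ_ref D = ρ (D + h).
ρ = ρ_ref D/(D + h) = 2870 × 96790 m/(96790 m + 1725 m) = 2820 kg/m³.

2820 kg/m³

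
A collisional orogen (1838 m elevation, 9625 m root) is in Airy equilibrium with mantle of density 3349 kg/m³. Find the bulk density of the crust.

ρ_c h = (ρ_m − ρ_c) r → ρ_c (h + r) = ρ_m r → ρ_c = ρ_m r / (h + r).
ρ_c = 3349 × 9625 m / (1838 m + 9625 m) = 2810 kg/m³.

2810 kg/m³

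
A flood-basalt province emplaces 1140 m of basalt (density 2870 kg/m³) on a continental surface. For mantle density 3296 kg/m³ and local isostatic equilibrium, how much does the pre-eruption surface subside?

Subaerial loading: s = t ρ_load / ρ_m.
s = 1140 m × 2870/3296 = 993 m.

993 m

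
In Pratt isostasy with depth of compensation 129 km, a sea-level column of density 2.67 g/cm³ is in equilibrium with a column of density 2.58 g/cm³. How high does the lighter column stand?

4.5 km

ρ_ref D = ρ (D + h) → h = D (ρ_ref − ρ)/ρ.
h = 129 km × (2.67 − 2.58)/2.58 = 4.5 km.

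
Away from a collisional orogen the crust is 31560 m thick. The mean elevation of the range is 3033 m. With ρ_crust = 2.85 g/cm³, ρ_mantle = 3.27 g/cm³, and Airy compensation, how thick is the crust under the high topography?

Root depth r = h ρ_c / (ρ_m − ρ_c) = 3033 m × 2.85 / 0.42 = 20580 m.
Total thickness = T + h + r = 31560 m + 3033 m + 20580 m = 55200 m.

55200 m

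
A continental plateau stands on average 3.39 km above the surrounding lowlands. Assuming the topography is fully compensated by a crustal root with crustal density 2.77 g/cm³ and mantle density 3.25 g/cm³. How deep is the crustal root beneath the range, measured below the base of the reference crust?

By Archimedes' principle applied to the lithosphere: the weight of the topography is balanced by the buoyancy of the root, ρ_c h = (ρ_m − ρ_c) r.
r = h · ρ_c / (ρ_m − ρ_c) = 3.39 km × 2.77 / (3.25 − 2.77) = 19.6 km.

19.6 km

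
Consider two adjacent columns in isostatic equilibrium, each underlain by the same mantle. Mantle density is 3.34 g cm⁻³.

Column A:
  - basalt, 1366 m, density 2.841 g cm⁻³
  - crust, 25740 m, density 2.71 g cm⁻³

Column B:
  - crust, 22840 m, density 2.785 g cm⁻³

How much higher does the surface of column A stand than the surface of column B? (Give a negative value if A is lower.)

For any compensation level in the mantle, the mantle terms cancel and isostasy reduces to e = (Σt_A − Σt_B) − (Σ(ρt)_A − Σ(ρt)_B) / ρ_m.
Σt_A = 27106 m; Σt_B = 22840 m; Σ(ρt)_A = 73636.206; Σ(ρt)_B = 63609.4 (in m·g cm⁻³).
e = (27106 − 22840) − (73636.206 − 63609.4) / 3.34 = 1260 m.

1260 m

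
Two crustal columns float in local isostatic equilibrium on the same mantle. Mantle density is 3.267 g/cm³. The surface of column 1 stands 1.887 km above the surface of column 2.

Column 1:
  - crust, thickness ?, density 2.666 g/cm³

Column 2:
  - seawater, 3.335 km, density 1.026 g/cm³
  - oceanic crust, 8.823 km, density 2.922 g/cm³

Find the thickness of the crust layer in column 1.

Take the compensation level at the base of the deeper column (depth z_c below the surface of column 1) and equate Σ ρ_i t_i down to z_c; mantle fills any gap and the z_c terms cancel.
Column 1: x×2.666 + (z_c − 0 − x)×3.267
Column 2: 1.887×0 + 3.335×1.026 + 8.823×2.922 + (z_c − 1.887 − 12.158)×3.267
The z_c×3.267 term appears on both sides and cancels. Collect the known terms of each column as K = Σ(ρt)_known − 3.267 × (depth of known layers): K_1 = 0 − 3.267×0 = 0; K_2 = 29.202516 − 3.267×(1.887 + 12.158) = −16.682499.
Balance: K_1 − x×(3.267 − 2.666) = K_2, so x = (K_1 − K_2)/(3.267 − 2.666) = 16.6825/0.601 = 27.8 km.

27.8 km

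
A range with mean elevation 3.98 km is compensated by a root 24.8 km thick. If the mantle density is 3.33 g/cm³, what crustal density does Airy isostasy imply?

2.87 g/cm³

ρ_c h = (ρ_m − ρ_c) r → ρ_c (h + r) = ρ_m r → ρ_c = ρ_m r / (h + r).
ρ_c = 3.33 × 24.8 km / (3.98 km + 24.8 km) = 2.87 g/cm³.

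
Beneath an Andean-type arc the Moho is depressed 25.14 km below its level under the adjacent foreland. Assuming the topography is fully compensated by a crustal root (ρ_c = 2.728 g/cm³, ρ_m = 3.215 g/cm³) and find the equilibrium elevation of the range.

4.49 km

Equating mass per unit area of the two columns: ρ_c h = (ρ_m − ρ_c) r.
h = r (ρ_m − ρ_c) / ρ_c = 25.14 km × (3.215 − 2.728) / 2.728 = 4.49 km.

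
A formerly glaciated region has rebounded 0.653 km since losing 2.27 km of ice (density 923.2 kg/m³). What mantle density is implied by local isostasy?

3210 kg/m³

ρ_m = ρ_ice t / u = 923.2 × 2.27 km/0.653 km = 3210 kg/m³.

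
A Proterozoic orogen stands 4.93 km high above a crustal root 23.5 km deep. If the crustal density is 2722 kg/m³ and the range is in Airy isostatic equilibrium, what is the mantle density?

Airy balance: ρ_c h = (ρ_m − ρ_c) r → ρ_m = ρ_c (1 + h/r).
ρ_m = 2722 × (1 + 4.93 km/23.5 km) = 3290 kg/m³.

3290 kg/m³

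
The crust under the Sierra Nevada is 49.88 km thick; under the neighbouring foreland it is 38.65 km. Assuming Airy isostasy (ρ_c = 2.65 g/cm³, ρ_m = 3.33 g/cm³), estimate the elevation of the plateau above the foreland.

2.29 km

Excess crust Δ = 49.88 km − 38.65 km = 11.23 km, split between elevation h and root r with h + r = Δ.
Airy balance ρ_c h = (ρ_m − ρ_c) r gives r = h ρ_c/(ρ_m − ρ_c), so h (1 + ρ_c/(ρ_m − ρ_c)) = Δ, i.e. h = Δ (ρ_m − ρ_c)/ρ_m.
h = 11.23 km × 0.68/3.33 = 2.29 km.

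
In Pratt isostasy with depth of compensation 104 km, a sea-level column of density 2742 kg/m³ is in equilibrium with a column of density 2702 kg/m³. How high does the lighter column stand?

ρ_ref D = ρ (D + h) → h = D (ρ_ref − ρ)/ρ.
h = 104 km × (2742 − 2702)/2702 = 1.54 km.

1.54 km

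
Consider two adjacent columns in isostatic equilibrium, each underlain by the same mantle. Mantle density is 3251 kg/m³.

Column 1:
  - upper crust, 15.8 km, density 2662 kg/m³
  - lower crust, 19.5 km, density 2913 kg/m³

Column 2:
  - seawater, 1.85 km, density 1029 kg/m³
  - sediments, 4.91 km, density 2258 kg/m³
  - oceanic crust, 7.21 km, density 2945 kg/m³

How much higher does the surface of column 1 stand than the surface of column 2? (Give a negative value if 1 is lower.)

1.45 km

For any compensation level in the mantle, the mantle terms cancel and isostasy reduces to e = (Σt_1 − Σt_2) − (Σ(ρt)_1 − Σ(ρt)_2) / ρ_m.
Σt_1 = 35.3 km; Σt_2 = 13.97 km; Σ(ρt)_1 = 98863.1; Σ(ρt)_2 = 34223.88 (in km·kg/m³).
e = (35.3 − 13.97) − (98863.1 − 34223.88) / 3251 = 1.45 km.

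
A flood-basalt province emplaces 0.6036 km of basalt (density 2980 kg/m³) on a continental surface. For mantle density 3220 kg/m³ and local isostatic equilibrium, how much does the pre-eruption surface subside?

0.559 km

Subaerial loading: s = t ρ_load / ρ_m.
s = 0.6036 km × 2980/3220 = 0.559 km.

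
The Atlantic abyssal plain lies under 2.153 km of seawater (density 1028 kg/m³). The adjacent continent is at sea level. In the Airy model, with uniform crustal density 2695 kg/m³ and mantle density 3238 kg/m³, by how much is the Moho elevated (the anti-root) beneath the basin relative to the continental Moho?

6.61 km

Balancing pressure at the compensation depth: replacing crust with seawater at the top is compensated by replacing crust with mantle at the base: d (ρ_c − ρ_w) = a (ρ_m − ρ_c).
a = d (ρ_c − ρ_w)/(ρ_m − ρ_c) = 2.153 km × 1667/543 = 6.61 km.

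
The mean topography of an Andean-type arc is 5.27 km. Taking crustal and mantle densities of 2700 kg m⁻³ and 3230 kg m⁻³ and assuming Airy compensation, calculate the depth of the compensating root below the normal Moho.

For local isostatic compensation: the weight of the topography is balanced by the buoyancy of the root, ρ_c h = (ρ_m − ρ_c) r.
r = h · ρ_c / (ρ_m − ρ_c) = 5.27 km × 2700 / (3230 − 2700) = 26.8 km.

26.8 km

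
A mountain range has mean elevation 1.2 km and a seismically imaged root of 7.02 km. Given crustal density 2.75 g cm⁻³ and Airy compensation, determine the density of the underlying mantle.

3.22 g cm⁻³

Airy balance: ρ_c h = (ρ_m − ρ_c) r → ρ_m = ρ_c (1 + h/r).
ρ_m = 2.75 × (1 + 1.2 km/7.02 km) = 3.22 g cm⁻³.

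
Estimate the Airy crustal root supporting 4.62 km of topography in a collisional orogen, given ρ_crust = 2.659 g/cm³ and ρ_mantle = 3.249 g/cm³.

20.8 km

Equating mass per unit area of the two columns: the weight of the topography is balanced by the buoyancy of the root, ρ_c h = (ρ_m − ρ_c) r.
r = h · ρ_c / (ρ_m − ρ_c) = 4.62 km × 2.659 / (3.249 − 2.659) = 20.8 km.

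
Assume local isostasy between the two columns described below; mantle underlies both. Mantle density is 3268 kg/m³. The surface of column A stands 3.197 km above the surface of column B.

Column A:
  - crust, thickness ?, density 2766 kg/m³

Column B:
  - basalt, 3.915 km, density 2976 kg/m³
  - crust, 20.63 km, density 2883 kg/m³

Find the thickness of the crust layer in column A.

Take the compensation level at the base of the deeper column (depth z_c below the surface of column A) and equate Σ ρ_i t_i down to z_c; mantle fills any gap and the z_c terms cancel.
Column A: x×2766 + (z_c − 0 − x)×3268
Column B: 3.197×0 + 3.915×2976 + 20.63×2883 + (z_c − 3.197 − 24.545)×3268
The z_c×3268 term appears on both sides and cancels. Collect the known terms of each column as K = Σ(ρt)_known − 3268 × (depth of known layers): K_A = 0 − 3268×0 = 0; K_B = 71127.33 − 3268×(3.197 + 24.545) = −19533.526.
Balance: K_A − x×(3268 − 2766) = K_B, so x = (K_A − K_B)/(3268 − 2766) = 19533.5/502 = 38.9 km.

38.9 km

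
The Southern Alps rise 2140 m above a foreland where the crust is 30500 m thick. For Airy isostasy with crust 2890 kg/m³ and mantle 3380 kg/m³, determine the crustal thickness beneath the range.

45300 m

Root depth r = h ρ_c / (ρ_m − ρ_c) = 2140 m × 2890 / 490 = 12620 m.
Total thickness = T + h + r = 30500 m + 2140 m + 12620 m = 45300 m.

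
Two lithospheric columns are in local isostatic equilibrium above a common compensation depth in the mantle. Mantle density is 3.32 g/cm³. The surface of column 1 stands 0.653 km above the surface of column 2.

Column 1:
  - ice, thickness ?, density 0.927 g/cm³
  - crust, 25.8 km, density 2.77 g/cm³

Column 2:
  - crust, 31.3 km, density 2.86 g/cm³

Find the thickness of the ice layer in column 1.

Take the compensation level at the base of the deeper column (depth z_c below the surface of column 1) and equate Σ ρ_i t_i down to z_c; mantle fills any gap and the z_c terms cancel.
Column 1: x×0.927 + 25.8×2.77 + (z_c − 25.8 − x)×3.32
Column 2: 0.653×0 + 31.3×2.86 + (z_c − 0.653 − 31.3)×3.32
The z_c×3.32 term appears on both sides and cancels. Collect the known terms of each column as K = Σ(ρt)_known − 3.32 × (depth of known layers): K_1 = 71.466 − 3.32×25.8 = −14.19; K_2 = 89.518 − 3.32×(0.653 + 31.3) = −16.56596.
Balance: K_1 − x×(3.32 − 0.927) = K_2, so x = (K_1 − K_2)/(3.32 − 0.927) = 2.37596/2.393 = 0.993 km.

0.993 km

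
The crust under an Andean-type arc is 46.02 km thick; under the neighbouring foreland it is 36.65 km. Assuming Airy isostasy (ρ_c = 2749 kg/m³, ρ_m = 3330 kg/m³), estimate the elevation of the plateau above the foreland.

1.63 km

Excess crust Δ = 46.02 km − 36.65 km = 9.37 km, split between elevation h and root r with h + r = Δ.
Airy balance ρ_c h = (ρ_m − ρ_c) r gives r = h ρ_c/(ρ_m − ρ_c), so h (1 + ρ_c/(ρ_m − ρ_c)) = Δ, i.e. h = Δ (ρ_m − ρ_c)/ρ_m.
h = 9.37 km × 581/3330 = 1.63 km.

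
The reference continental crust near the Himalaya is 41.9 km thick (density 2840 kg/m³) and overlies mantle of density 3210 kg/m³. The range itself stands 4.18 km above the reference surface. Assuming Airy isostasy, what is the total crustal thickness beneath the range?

Root depth r = h ρ_c / (ρ_m − ρ_c) = 4.18 km × 2840 / 370 = 32.08 km.
Total thickness = T + h + r = 41.9 km + 4.18 km + 32.08 km = 78.2 km.

78.2 km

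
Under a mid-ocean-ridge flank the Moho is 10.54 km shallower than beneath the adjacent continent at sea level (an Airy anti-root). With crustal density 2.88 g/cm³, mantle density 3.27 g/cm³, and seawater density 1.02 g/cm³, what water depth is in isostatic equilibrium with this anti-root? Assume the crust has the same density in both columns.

2.21 km

Replacing a thickness d of crust by seawater at the top must be balanced by replacing crust with mantle at the base: d (ρ_c − ρ_w) = a (ρ_m − ρ_c).
d = a (ρ_m − ρ_c)/(ρ_c − ρ_w) = 10.54 km × 0.39/1.86 = 2.21 km.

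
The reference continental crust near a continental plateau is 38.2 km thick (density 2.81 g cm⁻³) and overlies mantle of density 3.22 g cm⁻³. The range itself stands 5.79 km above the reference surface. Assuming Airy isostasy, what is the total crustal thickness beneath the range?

83.7 km

Root depth r = h ρ_c / (ρ_m − ρ_c) = 5.79 km × 2.81 / 0.41 = 39.68 km.
Total thickness = T + h + r = 38.2 km + 5.79 km + 39.68 km = 83.7 km.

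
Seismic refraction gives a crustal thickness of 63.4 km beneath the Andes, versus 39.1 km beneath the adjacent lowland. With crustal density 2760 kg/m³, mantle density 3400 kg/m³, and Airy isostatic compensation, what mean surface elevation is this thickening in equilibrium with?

Excess crust Δ = 63.4 km − 39.1 km = 24.3 km, split between elevation h and root r with h + r = Δ.
Airy balance ρ_c h = (ρ_m − ρ_c) r gives r = h ρ_c/(ρ_m − ρ_c), so h (1 + ρ_c/(ρ_m − ρ_c)) = Δ, i.e. h = Δ (ρ_m − ρ_c)/ρ_m.
h = 24.3 km × 640/3400 = 4.57 km.

4.57 km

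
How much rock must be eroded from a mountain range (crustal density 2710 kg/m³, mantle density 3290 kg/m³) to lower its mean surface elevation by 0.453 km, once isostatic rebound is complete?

2.57 km

Net drop Δ = e − u = e − e ρ_c/ρ_m = e (ρ_m − ρ_c)/ρ_m.
e = Δ ρ_m/(ρ_m − ρ_c) = 0.453 km × 3290/580 = 2.57 km.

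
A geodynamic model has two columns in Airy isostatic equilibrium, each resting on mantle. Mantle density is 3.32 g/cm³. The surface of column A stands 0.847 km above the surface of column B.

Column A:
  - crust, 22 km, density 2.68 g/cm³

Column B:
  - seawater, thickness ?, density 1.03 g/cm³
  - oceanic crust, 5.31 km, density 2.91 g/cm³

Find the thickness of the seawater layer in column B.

Take the compensation level at the base of the deeper column (depth z_c below the surface of column A) and equate Σ ρ_i t_i down to z_c; mantle fills any gap and the z_c terms cancel.
Column A: 22×2.68 + (z_c − 22)×3.32
Column B: 0.847×0 + x×1.03 + 5.31×2.91 + (z_c − 0.847 − 5.31 − x)×3.32
The z_c×3.32 term appears on both sides and cancels. Collect the known terms of each column as K = Σ(ρt)_known − 3.32 × (depth of known layers): K_A = 58.96 − 3.32×22 = −14.08; K_B = 15.4521 − 3.32×(0.847 + 5.31) = −4.98914.
Balance: K_A = K_B − x×(3.32 − 1.03), so x = (K_B − K_A)/(3.32 − 1.03) = 9.09086/2.29 = 3.97 km.

3.97 km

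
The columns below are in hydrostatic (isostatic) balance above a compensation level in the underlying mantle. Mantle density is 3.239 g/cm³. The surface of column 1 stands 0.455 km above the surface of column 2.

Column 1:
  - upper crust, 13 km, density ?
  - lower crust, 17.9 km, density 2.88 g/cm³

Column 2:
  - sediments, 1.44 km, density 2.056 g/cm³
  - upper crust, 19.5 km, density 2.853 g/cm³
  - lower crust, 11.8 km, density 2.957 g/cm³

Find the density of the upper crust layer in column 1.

Take the compensation level at the base of the deeper column (depth z_c below the surface of column 1) and equate Σ ρ_i t_i down to z_c; mantle fills any gap and the z_c terms cancel.
Column 1: 13×ρ + 17.9×2.88 + (z_c − 30.9)×3.239
Column 2: 0.455×0 + 1.44×2.056 + 19.5×2.853 + 11.8×2.957 + (z_c − 0.455 − 32.74)×3.239
The z_c×3.239 term appears on both sides and cancels. Collect the known terms of each column as K = Σ(ρt)_known − 3.239 × (depth of known layers): K_1 = 51.552 − 3.239×30.9 = −48.5331; K_2 = 93.48674 − 3.239×(0.455 + 32.74) = −14.031865.
Balance: K_1 + 13×ρ = K_2, so ρ = (K_2 − K_1)/13 = 34.5012/13 = 2.65 g/cm³.

2.65 g/cm³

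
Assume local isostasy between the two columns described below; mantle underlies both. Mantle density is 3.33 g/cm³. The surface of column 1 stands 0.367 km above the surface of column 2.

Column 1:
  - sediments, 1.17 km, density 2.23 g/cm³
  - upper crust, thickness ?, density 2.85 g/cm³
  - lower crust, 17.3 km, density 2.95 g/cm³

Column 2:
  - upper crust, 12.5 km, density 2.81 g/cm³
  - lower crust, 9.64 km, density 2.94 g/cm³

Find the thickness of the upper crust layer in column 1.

Take the compensation level at the base of the deeper column (depth z_c below the surface of column 1) and equate Σ ρ_i t_i down to z_c; mantle fills any gap and the z_c terms cancel.
Column 1: 1.17×2.23 + x×2.85 + 17.3×2.95 + (z_c − 18.47 − x)×3.33
Column 2: 0.367×0 + 12.5×2.81 + 9.64×2.94 + (z_c − 0.367 − 22.14)×3.33
The z_c×3.33 term appears on both sides and cancels. Collect the known terms of each column as K = Σ(ρt)_known − 3.33 × (depth of known layers): K_1 = 53.6441 − 3.33×18.47 = −7.861; K_2 = 63.4666 − 3.33×(0.367 + 22.14) = −11.48171.
Balance: K_1 − x×(3.33 − 2.85) = K_2, so x = (K_1 − K_2)/(3.33 − 2.85) = 3.62071/0.48 = 7.54 km.

7.54 km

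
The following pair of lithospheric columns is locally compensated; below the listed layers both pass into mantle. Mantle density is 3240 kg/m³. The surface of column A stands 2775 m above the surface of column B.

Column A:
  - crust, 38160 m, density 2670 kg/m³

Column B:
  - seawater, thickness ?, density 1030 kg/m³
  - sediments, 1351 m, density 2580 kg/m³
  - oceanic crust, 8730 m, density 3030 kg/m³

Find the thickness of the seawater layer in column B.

4540 m

Take the compensation level at the base of the deeper column (depth z_c below the surface of column A) and equate Σ ρ_i t_i down to z_c; mantle fills any gap and the z_c terms cancel.
Column A: 38160×2670 + (z_c − 38160)×3240
Column B: 2775×0 + x×1030 + 1351×2580 + 8730×3030 + (z_c − 2775 − 10081 − x)×3240
The z_c×3240 term appears on both sides and cancels. Collect the known terms of each column as K = Σ(ρt)_known − 3240 × (depth of known layers): K_A = 101887200 − 3240×38160 = −21751200; K_B = 29937480 − 3240×(2775 + 10081) = −11715960.
Balance: K_A = K_B − x×(3240 − 1030), so x = (K_B − K_A)/(3240 − 1030) = 10035200/2210 = 4540 m.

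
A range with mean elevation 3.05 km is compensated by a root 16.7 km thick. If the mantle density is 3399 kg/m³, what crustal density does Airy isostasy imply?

2870 kg/m³

ρ_c h = (ρ_m − ρ_c) r → ρ_c (h + r) = ρ_m r → ρ_c = ρ_m r / (h + r).
ρ_c = 3399 × 16.7 km / (3.05 km + 16.7 km) = 2870 kg/m³.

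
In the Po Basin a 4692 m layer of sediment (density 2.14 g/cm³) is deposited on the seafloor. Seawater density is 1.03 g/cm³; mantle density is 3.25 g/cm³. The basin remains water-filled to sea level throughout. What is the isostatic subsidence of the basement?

2350 m

Submarine loading: the sediment displaces seawater, and the subsidence is in turn flooded, so s (ρ_m − ρ_w) = t (ρ_sed − ρ_w).
s = 4692 m × (2.14 − 1.03) / (3.25 − 1.03) = 2350 m.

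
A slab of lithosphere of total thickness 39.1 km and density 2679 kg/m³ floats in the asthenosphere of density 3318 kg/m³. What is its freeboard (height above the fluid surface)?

Floating equilibrium: submerged depth d = t ρ_obj/ρ_fluid = 39.1 km × 2679/3318 = 31.57 km.
Freeboard = t − d = 39.1 km − 31.57 km = 7.53 km.

7.53 km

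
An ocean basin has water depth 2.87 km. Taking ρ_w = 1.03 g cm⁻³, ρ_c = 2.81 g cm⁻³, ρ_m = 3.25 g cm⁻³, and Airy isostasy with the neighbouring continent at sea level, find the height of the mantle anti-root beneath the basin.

Isostatic balance requires: replacing crust with seawater at the top is compensated by replacing crust with mantle at the base: d (ρ_c − ρ_w) = a (ρ_m − ρ_c).
a = d (ρ_c − ρ_w)/(ρ_m − ρ_c) = 2.87 km × 1.78/0.44 = 11.6 km.

11.6 km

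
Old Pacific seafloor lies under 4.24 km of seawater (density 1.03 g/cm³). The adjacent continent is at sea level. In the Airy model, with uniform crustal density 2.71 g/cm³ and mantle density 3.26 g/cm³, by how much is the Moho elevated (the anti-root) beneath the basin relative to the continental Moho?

13 km

In Airy isostatic equilibrium: replacing crust with seawater at the top is compensated by replacing crust with mantle at the base: d (ρ_c − ρ_w) = a (ρ_m − ρ_c).
a = d (ρ_c − ρ_w)/(ρ_m − ρ_c) = 4.24 km × 1.68/0.55 = 13 km.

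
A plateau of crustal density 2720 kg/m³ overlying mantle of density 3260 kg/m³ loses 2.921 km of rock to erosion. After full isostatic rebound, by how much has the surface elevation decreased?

Rebound u = e ρ_c/ρ_m = 2.921 km × 2720/3260 = 2.437 km.
Net surface drop = e − u = 2.921 km − 2.437 km = e (ρ_m − ρ_c)/ρ_m = 0.484 km.

0.484 km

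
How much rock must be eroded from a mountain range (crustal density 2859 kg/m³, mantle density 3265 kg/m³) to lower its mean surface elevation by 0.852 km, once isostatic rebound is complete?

6.85 km

Net drop Δ = e − u = e − e ρ_c/ρ_m = e (ρ_m − ρ_c)/ρ_m.
e = Δ ρ_m/(ρ_m − ρ_c) = 0.852 km × 3265/406 = 6.85 km.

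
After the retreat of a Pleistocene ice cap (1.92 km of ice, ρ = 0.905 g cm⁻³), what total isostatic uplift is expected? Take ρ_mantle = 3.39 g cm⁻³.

0.513 km

Removing the load lets mantle flow back in; uplift u satisfies ρ_ice t = ρ_m u.
u = t ρ_ice/ρ_m = 1.92 km × 0.905/3.39 = 0.513 km.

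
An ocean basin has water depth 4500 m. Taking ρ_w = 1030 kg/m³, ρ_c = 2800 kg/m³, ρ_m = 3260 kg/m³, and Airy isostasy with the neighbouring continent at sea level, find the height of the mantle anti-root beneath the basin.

17300 m

Equating mass per unit area of the two columns: replacing crust with seawater at the top is compensated by replacing crust with mantle at the base: d (ρ_c − ρ_w) = a (ρ_m − ρ_c).
a = d (ρ_c − ρ_w)/(ρ_m − ρ_c) = 4500 m × 1770/460 = 17300 m.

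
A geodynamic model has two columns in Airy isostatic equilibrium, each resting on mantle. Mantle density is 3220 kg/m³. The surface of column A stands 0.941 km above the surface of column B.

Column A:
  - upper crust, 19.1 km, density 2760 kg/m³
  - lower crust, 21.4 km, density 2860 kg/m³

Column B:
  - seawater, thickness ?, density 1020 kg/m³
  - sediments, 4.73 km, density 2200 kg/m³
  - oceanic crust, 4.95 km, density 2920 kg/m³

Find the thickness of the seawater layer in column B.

3.25 km

Take the compensation level at the base of the deeper column (depth z_c below the surface of column A) and equate Σ ρ_i t_i down to z_c; mantle fills any gap and the z_c terms cancel.
Column A: 19.1×2760 + 21.4×2860 + (z_c − 40.5)×3220
Column B: 0.941×0 + x×1020 + 4.73×2200 + 4.95×2920 + (z_c − 0.941 − 9.68 − x)×3220
The z_c×3220 term appears on both sides and cancels. Collect the known terms of each column as K = Σ(ρt)_known − 3220 × (depth of known layers): K_A = 113920 − 3220×40.5 = −16490; K_B = 24860 − 3220×(0.941 + 9.68) = −9339.62.
Balance: K_A = K_B − x×(3220 − 1020), so x = (K_B − K_A)/(3220 − 1020) = 7150.38/2200 = 3.25 km.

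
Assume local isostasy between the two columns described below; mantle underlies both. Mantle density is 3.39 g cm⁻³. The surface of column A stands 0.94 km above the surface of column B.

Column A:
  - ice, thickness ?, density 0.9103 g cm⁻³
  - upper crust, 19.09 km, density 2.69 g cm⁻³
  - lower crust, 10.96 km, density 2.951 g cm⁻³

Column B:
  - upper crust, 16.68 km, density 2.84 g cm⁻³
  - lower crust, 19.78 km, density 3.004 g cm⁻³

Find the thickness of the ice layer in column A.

0.734 km

Take the compensation level at the base of the deeper column (depth z_c below the surface of column A) and equate Σ ρ_i t_i down to z_c; mantle fills any gap and the z_c terms cancel.
Column A: x×0.9103 + 19.09×2.69 + 10.96×2.951 + (z_c − 30.05 − x)×3.39
Column B: 0.94×0 + 16.68×2.84 + 19.78×3.004 + (z_c − 0.94 − 36.46)×3.39
The z_c×3.39 term appears on both sides and cancels. Collect the known terms of each column as K = Σ(ρt)_known − 3.39 × (depth of known layers): K_A = 83.69506 − 3.39×30.05 = −18.17444; K_B = 106.79032 − 3.39×(0.94 + 36.46) = −19.99568.
Balance: K_A − x×(3.39 − 0.9103) = K_B, so x = (K_A − K_B)/(3.39 − 0.9103) = 1.82124/2.4797 = 0.734 km.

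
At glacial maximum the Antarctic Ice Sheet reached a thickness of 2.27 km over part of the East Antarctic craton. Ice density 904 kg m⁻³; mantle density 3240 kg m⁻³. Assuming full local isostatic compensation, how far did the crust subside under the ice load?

0.633 km

Equating mass per unit area of the two columns: the ice load ρ_ice t is balanced by mantle displaced below, ρ_m s.
s = t ρ_ice / ρ_m = 2.27 km × 904/3240 = 0.633 km.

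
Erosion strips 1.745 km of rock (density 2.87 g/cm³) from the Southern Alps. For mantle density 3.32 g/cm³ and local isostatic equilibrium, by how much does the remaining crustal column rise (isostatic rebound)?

1.51 km

Unloading: uplift u = e ρ_c/ρ_m = 1.745 km × 2.87/3.32 = 1.51 km.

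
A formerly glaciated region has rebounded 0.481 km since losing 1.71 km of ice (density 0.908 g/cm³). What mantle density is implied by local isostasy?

3.23 g/cm³

ρ_m = ρ_ice t / u = 0.908 × 1.71 km/0.481 km = 3.23 g/cm³.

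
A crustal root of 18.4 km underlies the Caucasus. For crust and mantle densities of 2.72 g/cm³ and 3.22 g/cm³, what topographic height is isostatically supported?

Balancing pressure at the compensation depth: ρ_c h = (ρ_m − ρ_c) r.
h = r (ρ_m − ρ_c) / ρ_c = 18.4 km × (3.22 − 2.72) / 2.72 = 3.38 km.

3.38 km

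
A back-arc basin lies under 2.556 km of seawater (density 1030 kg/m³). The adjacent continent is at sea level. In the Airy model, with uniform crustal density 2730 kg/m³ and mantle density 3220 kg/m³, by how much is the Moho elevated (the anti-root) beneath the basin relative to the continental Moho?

By Archimedes' principle applied to the lithosphere: replacing crust with seawater at the top is compensated by replacing crust with mantle at the base: d (ρ_c − ρ_w) = a (ρ_m − ρ_c).
a = d (ρ_c − ρ_w)/(ρ_m − ρ_c) = 2.556 km × 1700/490 = 8.87 km.

8.87 km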